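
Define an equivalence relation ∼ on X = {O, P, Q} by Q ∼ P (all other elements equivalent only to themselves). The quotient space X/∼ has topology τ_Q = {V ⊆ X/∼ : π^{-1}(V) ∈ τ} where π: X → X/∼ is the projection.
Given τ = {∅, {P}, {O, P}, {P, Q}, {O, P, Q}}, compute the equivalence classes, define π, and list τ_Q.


X/∼ = {[O], [P=Q]}; |τ_Q| = 3.

Equivalence classes: [O], [P=Q].
Quotient map π: X → X/∼ sends O ↦ [O], P ↦ [P=Q], Q ↦ [P=Q].
For each subset V ⊆ X/∼, compute π^{-1}(V) ⊆ X and check whether π^{-1}(V) ∈ τ. V is open in τ_Q iff π^{-1}(V) ∈ τ.
  V = {}: π^{-1}(V) = ∅ ∈ τ ✓.
  V = {[O]}: π^{-1}(V) = {O} ∉ τ ✗.
  V = {[P=Q]}: π^{-1}(V) = {P, Q} ∈ τ ✓.
  V = {[O], [P=Q]}: π^{-1}(V) = {O, P, Q} ∈ τ ✓.
Open sets in the quotient: τ_Q = {{}, {[P=Q]}, {[O], [P=Q]}} (3 elements).


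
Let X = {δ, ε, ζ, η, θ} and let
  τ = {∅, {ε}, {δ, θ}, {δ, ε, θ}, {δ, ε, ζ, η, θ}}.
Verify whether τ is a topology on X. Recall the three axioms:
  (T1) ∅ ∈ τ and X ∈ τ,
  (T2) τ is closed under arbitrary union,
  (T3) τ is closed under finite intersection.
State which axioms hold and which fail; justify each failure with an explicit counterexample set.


τ IS a topology on X.

Axiom (T1): ∅ ∈ τ? Yes; X ∈ τ? Yes.
Axiom (T2/T3): check pairwise unions and intersections of members of τ.
All pairwise intersections and unions checked — each lies in τ. Therefore τ satisfies (T1), (T2), (T3): it IS a topology on X.


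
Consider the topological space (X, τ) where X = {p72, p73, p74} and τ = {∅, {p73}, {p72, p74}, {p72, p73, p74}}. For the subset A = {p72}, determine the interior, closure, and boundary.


int(A) = ∅, cl(A) = {p72, p74}, ∂A = {p72, p74}.

Closed sets in (X, τ) are complements of opens:
  closed(X, τ) = {∅, {p73}, {p72, p74}, {p72, p73, p74}}.
int(A) = ⋃ {U ∈ τ : U ⊆ A}. Opens contained in A: ∅.
Taking the union of these: int(A) = ∅.
cl(A) = ⋂ {C closed : A ⊆ C}. Closed sets containing A: {p72, p74}, {p72, p73, p74}.
Intersecting these: cl(A) = {p72, p74}.
∂A = cl(A) ∖ int(A) = {p72, p74} ∖ ∅ = {p72, p74}.


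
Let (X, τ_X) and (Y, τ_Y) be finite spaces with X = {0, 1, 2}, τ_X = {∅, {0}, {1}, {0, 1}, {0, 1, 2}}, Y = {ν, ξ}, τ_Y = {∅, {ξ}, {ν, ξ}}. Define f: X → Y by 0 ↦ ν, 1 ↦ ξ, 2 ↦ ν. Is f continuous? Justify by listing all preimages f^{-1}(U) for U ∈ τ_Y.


f IS continuous.

Compute f^{-1}(U) for each U ∈ τ_Y:
  U = ∅: f^{-1}(U) = ∅ ∈ τ_X ✓.
  U = {ξ}: f^{-1}(U) = {1} ∈ τ_X ✓.
  U = {ν, ξ}: f^{-1}(U) = {0, 1, 2} ∈ τ_X ✓.
Every preimage lies in τ_X, so f IS continuous.


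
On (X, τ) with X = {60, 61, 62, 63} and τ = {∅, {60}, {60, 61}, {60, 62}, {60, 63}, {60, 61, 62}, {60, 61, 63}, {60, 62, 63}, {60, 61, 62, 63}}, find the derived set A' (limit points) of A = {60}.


A' = {61, 62, 63}

For each x ∈ X, list the open sets U ∈ τ with x ∈ U, then check whether U ∩ (A ∖ {x}) ≠ ∅ for every such U.
  x = 60: open {60} ∋ x has {60} ∩ (A ∖ {60}) = ∅, so x is NOT a limit point.
  x = 61: opens ∋ x are {60, 61}, {60, 61, 62}, {60, 61, 63}, {60, 61, 62, 63}; each meets A ∖ {61}, so x IS a limit point.
  x = 62: opens ∋ x are {60, 62}, {60, 61, 62}, {60, 62, 63}, {60, 61, 62, 63}; each meets A ∖ {62}, so x IS a limit point.
  x = 63: opens ∋ x are {60, 63}, {60, 61, 63}, {60, 62, 63}, {60, 61, 62, 63}; each meets A ∖ {63}, so x IS a limit point.
Collecting: A' = {61, 62, 63}.


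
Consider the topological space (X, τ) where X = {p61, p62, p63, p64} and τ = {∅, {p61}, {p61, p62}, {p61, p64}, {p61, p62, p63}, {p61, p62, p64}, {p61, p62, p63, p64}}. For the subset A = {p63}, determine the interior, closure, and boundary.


int(A) = ∅, cl(A) = {p63}, ∂A = {p63}.

Closed sets in (X, τ) are complements of opens:
  closed(X, τ) = {∅, {p63}, {p64}, {p62, p63}, {p63, p64}, {p62, p63, p64}, {p61, p62, p63, p64}}.
int(A) = ⋃ {U ∈ τ : U ⊆ A}. Opens contained in A: ∅.
Taking the union of these: int(A) = ∅.
cl(A) = ⋂ {C closed : A ⊆ C}. Closed sets containing A: {p63}, {p62, p63}, {p63, p64}, {p62, p63, p64}, {p61, p62, p63, p64}.
Intersecting these: cl(A) = {p63}.
∂A = cl(A) ∖ int(A) = {p63} ∖ ∅ = {p63}.


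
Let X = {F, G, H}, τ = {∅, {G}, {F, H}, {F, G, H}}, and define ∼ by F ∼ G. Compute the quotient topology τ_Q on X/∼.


X/∼ = {[F=G], [H]}; |τ_Q| = 2.

Equivalence classes: [F=G], [H].
Quotient map π: X → X/∼ sends F ↦ [F=G], G ↦ [F=G], H ↦ [H].
For each subset V ⊆ X/∼, compute π^{-1}(V) ⊆ X and check whether π^{-1}(V) ∈ τ. V is open in τ_Q iff π^{-1}(V) ∈ τ.
  V = {}: π^{-1}(V) = ∅ ∈ τ ✓.
  V = {[F=G]}: π^{-1}(V) = {F, G} ∉ τ ✗.
  V = {[H]}: π^{-1}(V) = {H} ∉ τ ✗.
  V = {[F=G], [H]}: π^{-1}(V) = {F, G, H} ∈ τ ✓.
Open sets in the quotient: τ_Q = {{}, {[F=G], [H]}} (2 elements).


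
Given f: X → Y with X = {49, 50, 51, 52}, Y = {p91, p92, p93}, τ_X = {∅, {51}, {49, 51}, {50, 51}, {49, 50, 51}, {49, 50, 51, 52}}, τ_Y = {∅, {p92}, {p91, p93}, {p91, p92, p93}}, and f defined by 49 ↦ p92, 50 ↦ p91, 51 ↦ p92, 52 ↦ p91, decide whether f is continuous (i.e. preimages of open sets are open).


f is NOT continuous.

Compute f^{-1}(U) for each U ∈ τ_Y:
  U = ∅: f^{-1}(U) = ∅ ∈ τ_X ✓.
  U = {p92}: f^{-1}(U) = {49, 51} ∈ τ_X ✓.
  U = {p91, p93}: f^{-1}(U) = {50, 52} ∉ τ_X ✗.
  U = {p91, p92, p93}: f^{-1}(U) = {49, 50, 51, 52} ∈ τ_X ✓.
Found U = {p91, p93} with f^{-1}(U) = {50, 52} not in τ_X. Therefore f is NOT continuous.


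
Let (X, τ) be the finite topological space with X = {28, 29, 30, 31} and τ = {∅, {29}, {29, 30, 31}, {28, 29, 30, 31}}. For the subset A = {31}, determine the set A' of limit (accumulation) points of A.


A' = {28, 30}

For each x ∈ X, list the open sets U ∈ τ with x ∈ U, then check whether U ∩ (A ∖ {x}) ≠ ∅ for every such U.
  x = 28: opens ∋ x are {28, 29, 30, 31}; each meets A ∖ {28}, so x IS a limit point.
  x = 29: open {29} ∋ x has {29} ∩ (A ∖ {29}) = ∅, so x is NOT a limit point.
  x = 30: opens ∋ x are {29, 30, 31}, {28, 29, 30, 31}; each meets A ∖ {30}, so x IS a limit point.
  x = 31: open {29, 30, 31} ∋ x has {29, 30, 31} ∩ (A ∖ {31}) = ∅, so x is NOT a limit point.
Collecting: A' = {28, 30}.


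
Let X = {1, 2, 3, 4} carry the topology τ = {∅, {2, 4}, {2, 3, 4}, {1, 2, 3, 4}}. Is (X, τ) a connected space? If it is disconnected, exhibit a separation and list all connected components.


(X, τ) is connected.

Find clopen sets (U ∈ τ with X ∖ U ∈ τ):
  U = ∅, X ∖ U = {1, 2, 3, 4} — both open, so U is clopen.
  U = {1, 2, 3, 4}, X ∖ U = ∅ — both open, so U is clopen.
Only trivial clopens (∅ and X) exist, so (X, τ) is connected.
Compute connected components by grouping points that agree on all clopens:
  component: {1, 2, 3, 4}


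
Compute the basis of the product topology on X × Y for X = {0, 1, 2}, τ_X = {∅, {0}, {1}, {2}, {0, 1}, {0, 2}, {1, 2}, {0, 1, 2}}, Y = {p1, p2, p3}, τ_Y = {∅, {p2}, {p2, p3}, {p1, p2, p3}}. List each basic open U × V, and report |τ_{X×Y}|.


Basis B = {∅ × ∅, {0} × {p2}, {1} × {p2}, {2} × {p2}, {0} × {p2, p3}, {0, 1} × {p2}, {0, 2} × {p2}, {1} × {p2, p3}, {1, 2} × {p2}, {2} × {p2, p3}, {0} × {p1, p2, p3}, {0, 1, 2} × {p2}, {1} × {p1, p2, p3}, {2} × {p1, p2, p3}, {0, 1} × {p2, p3}, {0, 2} × {p2, p3}, {1, 2} × {p2, p3}, {0, 1} × {p1, p2, p3}, {0, 2} × {p1, p2, p3}, {0, 1, 2} × {p2, p3}, {1, 2} × {p1, p2, p3}, {0, 1, 2} × {p1, p2, p3}}; |τ_{X×Y}| = 64.

Enumerate products U × V with U ∈ τ_X, V ∈ τ_Y (deduplicated):
  ∅ × ∅ = {} (∅)
  {0} × {p2} = {(0,p2)}
  {1} × {p2} = {(1,p2)}
  {2} × {p2} = {(2,p2)}
  {0} × {p2, p3} = {(0,p2), (0,p3)}
  {0, 1} × {p2} = {(0,p2), (1,p2)}
  {0, 2} × {p2} = {(0,p2), (2,p2)}
  {1} × {p2, p3} = {(1,p2), (1,p3)}
  {1, 2} × {p2} = {(1,p2), (2,p2)}
  {2} × {p2, p3} = {(2,p2), (2,p3)}
  {0} × {p1, p2, p3} = {(0,p1), (0,p2), (0,p3)}
  {0, 1, 2} × {p2} = {(0,p2), (1,p2), (2,p2)}
  {1} × {p1, p2, p3} = {(1,p1), (1,p2), (1,p3)}
  {2} × {p1, p2, p3} = {(2,p1), (2,p2), (2,p3)}
  {0, 1} × {p2, p3} = {(0,p2), (0,p3), (1,p2), (1,p3)}
  {0, 2} × {p2, p3} = {(0,p2), (0,p3), (2,p2), (2,p3)}
  {1, 2} × {p2, p3} = {(1,p2), (1,p3), (2,p2), (2,p3)}
  {0, 1} × {p1, p2, p3} = {(0,p1), (0,p2), (0,p3), (1,p1), (1,p2), (1,p3)}
  {0, 2} × {p1, p2, p3} = {(0,p1), (0,p2), (0,p3), (2,p1), (2,p2), (2,p3)}
  {0, 1, 2} × {p2, p3} = {(0,p2), (0,p3), (1,p2), (1,p3), (2,p2), (2,p3)}
  {1, 2} × {p1, p2, p3} = {(1,p1), (1,p2), (1,p3), (2,p1), (2,p2), (2,p3)}
  {0, 1, 2} × {p1, p2, p3} = {(0,p1), (0,p2), (0,p3), (1,p1), (1,p2), (1,p3), (2,p1), (2,p2), (2,p3)}
These 22 distinct sets form the basis B.
Close under arbitrary unions to get τ_{X×Y}; counting gives |τ_{X×Y}| = 64.


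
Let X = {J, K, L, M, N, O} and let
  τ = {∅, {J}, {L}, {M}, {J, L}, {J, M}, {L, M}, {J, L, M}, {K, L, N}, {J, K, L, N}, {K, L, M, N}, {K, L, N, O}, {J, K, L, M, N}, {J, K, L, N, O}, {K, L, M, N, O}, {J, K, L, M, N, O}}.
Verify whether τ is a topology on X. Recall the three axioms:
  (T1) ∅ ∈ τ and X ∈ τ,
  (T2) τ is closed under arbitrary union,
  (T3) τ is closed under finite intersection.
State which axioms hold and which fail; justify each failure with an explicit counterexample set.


τ IS a topology on X.

Axiom (T1): ∅ ∈ τ? Yes; X ∈ τ? Yes.
Axiom (T2/T3): check pairwise unions and intersections of members of τ.
All pairwise intersections and unions checked — each lies in τ. Therefore τ satisfies (T1), (T2), (T3): it IS a topology on X.


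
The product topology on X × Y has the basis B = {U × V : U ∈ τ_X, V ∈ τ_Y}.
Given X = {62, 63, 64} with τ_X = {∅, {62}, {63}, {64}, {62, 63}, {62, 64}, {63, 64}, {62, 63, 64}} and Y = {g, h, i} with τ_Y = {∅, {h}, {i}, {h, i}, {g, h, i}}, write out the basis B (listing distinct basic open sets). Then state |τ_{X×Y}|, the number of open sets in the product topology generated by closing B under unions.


Basis B = {∅ × ∅, {62} × {h}, {62} × {i}, {63} × {h}, {63} × {i}, {64} × {h}, {64} × {i}, {62} × {h, i}, {62, 63} × {h}, {62, 64} × {h}, {62, 63} × {i}, {62, 64} × {i}, {63} × {h, i}, {63, 64} × {h}, {63, 64} × {i}, {64} × {h, i}, {62} × {g, h, i}, {62, 63, 64} × {h}, {62, 63, 64} × {i}, {63} × {g, h, i}, {64} × {g, h, i}, {62, 63} × {h, i}, {62, 64} × {h, i}, {63, 64} × {h, i}, {62, 63} × {g, h, i}, {62, 64} × {g, h, i}, {62, 63, 64} × {h, i}, {63, 64} × {g, h, i}, {62, 63, 64} × {g, h, i}}; |τ_{X×Y}| = 125.

Enumerate products U × V with U ∈ τ_X, V ∈ τ_Y (deduplicated):
  ∅ × ∅ = {} (∅)
  {62} × {h} = {(62,h)}
  {62} × {i} = {(62,i)}
  {63} × {h} = {(63,h)}
  {63} × {i} = {(63,i)}
  {64} × {h} = {(64,h)}
  {64} × {i} = {(64,i)}
  {62} × {h, i} = {(62,h), (62,i)}
  {62, 63} × {h} = {(62,h), (63,h)}
  {62, 64} × {h} = {(62,h), (64,h)}
  {62, 63} × {i} = {(62,i), (63,i)}
  {62, 64} × {i} = {(62,i), (64,i)}
  {63} × {h, i} = {(63,h), (63,i)}
  {63, 64} × {h} = {(63,h), (64,h)}
  {63, 64} × {i} = {(63,i), (64,i)}
  {64} × {h, i} = {(64,h), (64,i)}
  {62} × {g, h, i} = {(62,g), (62,h), (62,i)}
  {62, 63, 64} × {h} = {(62,h), (63,h), (64,h)}
  {62, 63, 64} × {i} = {(62,i), (63,i), (64,i)}
  {63} × {g, h, i} = {(63,g), (63,h), (63,i)}
  {64} × {g, h, i} = {(64,g), (64,h), (64,i)}
  {62, 63} × {h, i} = {(62,h), (62,i), (63,h), (63,i)}
  {62, 64} × {h, i} = {(62,h), (62,i), (64,h), (64,i)}
  {63, 64} × {h, i} = {(63,h), (63,i), (64,h), (64,i)}
  {62, 63} × {g, h, i} = {(62,g), (62,h), (62,i), (63,g), (63,h), (63,i)}
  {62, 64} × {g, h, i} = {(62,g), (62,h), (62,i), (64,g), (64,h), (64,i)}
  {62, 63, 64} × {h, i} = {(62,h), (62,i), (63,h), (63,i), (64,h), (64,i)}
  {63, 64} × {g, h, i} = {(63,g), (63,h), (63,i), (64,g), (64,h), (64,i)}
  {62, 63, 64} × {g, h, i} = {(62,g), (62,h), (62,i), (63,g), (63,h), (63,i), (64,g), (64,h), (64,i)}
These 29 distinct sets form the basis B.
Close under arbitrary unions to get τ_{X×Y}; counting gives |τ_{X×Y}| = 125.


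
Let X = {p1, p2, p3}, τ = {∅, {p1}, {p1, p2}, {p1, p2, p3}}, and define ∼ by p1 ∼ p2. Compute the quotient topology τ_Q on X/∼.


X/∼ = {[p1=p2], [p3]}; |τ_Q| = 3.

Equivalence classes: [p1=p2], [p3].
Quotient map π: X → X/∼ sends p1 ↦ [p1=p2], p2 ↦ [p1=p2], p3 ↦ [p3].
For each subset V ⊆ X/∼, compute π^{-1}(V) ⊆ X and check whether π^{-1}(V) ∈ τ. V is open in τ_Q iff π^{-1}(V) ∈ τ.
  V = {}: π^{-1}(V) = ∅ ∈ τ ✓.
  V = {[p1=p2]}: π^{-1}(V) = {p1, p2} ∈ τ ✓.
  V = {[p3]}: π^{-1}(V) = {p3} ∉ τ ✗.
  V = {[p1=p2], [p3]}: π^{-1}(V) = {p1, p2, p3} ∈ τ ✓.
Open sets in the quotient: τ_Q = {{}, {[p1=p2]}, {[p1=p2], [p3]}} (3 elements).


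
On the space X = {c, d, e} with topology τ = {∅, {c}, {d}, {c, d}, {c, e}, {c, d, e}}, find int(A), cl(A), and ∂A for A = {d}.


int(A) = {d}, cl(A) = {d}, ∂A = ∅.

Closed sets in (X, τ) are complements of opens:
  closed(X, τ) = {∅, {d}, {e}, {c, e}, {d, e}, {c, d, e}}.
int(A) = ⋃ {U ∈ τ : U ⊆ A}. Opens contained in A: ∅, {d}.
Taking the union of these: int(A) = {d}.
cl(A) = ⋂ {C closed : A ⊆ C}. Closed sets containing A: {d}, {d, e}, {c, d, e}.
Intersecting these: cl(A) = {d}.
∂A = cl(A) ∖ int(A) = {d} ∖ {d} = ∅.


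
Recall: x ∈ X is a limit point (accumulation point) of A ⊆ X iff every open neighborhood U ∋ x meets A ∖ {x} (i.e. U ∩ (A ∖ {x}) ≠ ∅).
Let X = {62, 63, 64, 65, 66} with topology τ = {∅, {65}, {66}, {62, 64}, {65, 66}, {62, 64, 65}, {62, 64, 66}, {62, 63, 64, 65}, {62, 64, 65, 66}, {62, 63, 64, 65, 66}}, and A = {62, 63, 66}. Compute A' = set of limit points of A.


A' = {63, 64}

For each x ∈ X, list the open sets U ∈ τ with x ∈ U, then check whether U ∩ (A ∖ {x}) ≠ ∅ for every such U.
  x = 62: open {62, 64} ∋ x has {62, 64} ∩ (A ∖ {62}) = ∅, so x is NOT a limit point.
  x = 63: opens ∋ x are {62, 63, 64, 65}, {62, 63, 64, 65, 66}; each meets A ∖ {63}, so x IS a limit point.
  x = 64: opens ∋ x are {62, 64}, {62, 64, 65}, {62, 64, 66}, {62, 63, 64, 65}, {62, 64, 65, 66}, {62, 63, 64, 65, 66}; each meets A ∖ {64}, so x IS a limit point.
  x = 65: open {65} ∋ x has {65} ∩ (A ∖ {65}) = ∅, so x is NOT a limit point.
  x = 66: open {66} ∋ x has {66} ∩ (A ∖ {66}) = ∅, so x is NOT a limit point.
Collecting: A' = {63, 64}.


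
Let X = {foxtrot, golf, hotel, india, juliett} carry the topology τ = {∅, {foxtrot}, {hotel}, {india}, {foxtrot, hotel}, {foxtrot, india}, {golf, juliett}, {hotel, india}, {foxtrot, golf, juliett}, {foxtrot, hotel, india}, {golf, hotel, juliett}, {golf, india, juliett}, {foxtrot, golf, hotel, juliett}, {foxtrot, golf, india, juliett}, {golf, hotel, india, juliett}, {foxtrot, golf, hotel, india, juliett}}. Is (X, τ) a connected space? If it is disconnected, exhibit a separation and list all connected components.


(X, τ) is disconnected; components = [{foxtrot}, {hotel}, {india}, {golf, juliett}].

Find clopen sets (U ∈ τ with X ∖ U ∈ τ):
  U = ∅, X ∖ U = {foxtrot, golf, hotel, india, juliett} — both open, so U is clopen.
  U = {foxtrot}, X ∖ U = {golf, hotel, india, juliett} — both open, so U is clopen.
  U = {hotel}, X ∖ U = {foxtrot, golf, india, juliett} — both open, so U is clopen.
  U = {india}, X ∖ U = {foxtrot, golf, hotel, juliett} — both open, so U is clopen.
  U = {foxtrot, hotel}, X ∖ U = {golf, india, juliett} — both open, so U is clopen.
  U = {foxtrot, india}, X ∖ U = {golf, hotel, juliett} — both open, so U is clopen.
  U = {golf, juliett}, X ∖ U = {foxtrot, hotel, india} — both open, so U is clopen.
  U = {hotel, india}, X ∖ U = {foxtrot, golf, juliett} — both open, so U is clopen.
  U = {foxtrot, golf, juliett}, X ∖ U = {hotel, india} — both open, so U is clopen.
  U = {foxtrot, hotel, india}, X ∖ U = {golf, juliett} — both open, so U is clopen.
  U = {golf, hotel, juliett}, X ∖ U = {foxtrot, india} — both open, so U is clopen.
  U = {golf, india, juliett}, X ∖ U = {foxtrot, hotel} — both open, so U is clopen.
  U = {foxtrot, golf, hotel, juliett}, X ∖ U = {india} — both open, so U is clopen.
  U = {foxtrot, golf, india, juliett}, X ∖ U = {hotel} — both open, so U is clopen.
  U = {golf, hotel, india, juliett}, X ∖ U = {foxtrot} — both open, so U is clopen.
  U = {foxtrot, golf, hotel, india, juliett}, X ∖ U = ∅ — both open, so U is clopen.
Nontrivial clopen(s) exist: e.g. {hotel, india}. So (X, τ) is disconnected.
Compute connected components by grouping points that agree on all clopens:
  component: {foxtrot}
  component: {hotel}
  component: {india}
  component: {golf, juliett}


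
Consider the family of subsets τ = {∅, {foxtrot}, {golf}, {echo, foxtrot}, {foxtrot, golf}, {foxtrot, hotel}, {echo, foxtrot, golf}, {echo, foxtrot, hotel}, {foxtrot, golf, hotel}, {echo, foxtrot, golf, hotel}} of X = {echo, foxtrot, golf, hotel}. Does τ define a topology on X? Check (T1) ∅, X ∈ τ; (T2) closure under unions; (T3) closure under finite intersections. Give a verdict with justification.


τ IS a topology on X.

Axiom (T1): ∅ ∈ τ? Yes; X ∈ τ? Yes.
Axiom (T2/T3): check pairwise unions and intersections of members of τ.
All pairwise intersections and unions checked — each lies in τ. Therefore τ satisfies (T1), (T2), (T3): it IS a topology on X.


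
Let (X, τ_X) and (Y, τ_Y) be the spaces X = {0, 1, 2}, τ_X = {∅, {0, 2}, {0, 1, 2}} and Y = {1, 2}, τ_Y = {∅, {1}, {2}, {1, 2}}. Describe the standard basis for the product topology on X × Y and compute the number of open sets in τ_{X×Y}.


Basis B = {∅ × ∅, {0, 2} × {1}, {0, 2} × {2}, {0, 1, 2} × {1}, {0, 1, 2} × {2}, {0, 2} × {1, 2}, {0, 1, 2} × {1, 2}}; |τ_{X×Y}| = 9.

Enumerate products U × V with U ∈ τ_X, V ∈ τ_Y (deduplicated):
  ∅ × ∅ = {} (∅)
  {0, 2} × {1} = {(0,1), (2,1)}
  {0, 2} × {2} = {(0,2), (2,2)}
  {0, 1, 2} × {1} = {(0,1), (1,1), (2,1)}
  {0, 1, 2} × {2} = {(0,2), (1,2), (2,2)}
  {0, 2} × {1, 2} = {(0,1), (0,2), (2,1), (2,2)}
  {0, 1, 2} × {1, 2} = {(0,1), (0,2), (1,1), (1,2), (2,1), (2,2)}
These 7 distinct sets form the basis B.
Close under arbitrary unions to get τ_{X×Y}; counting gives |τ_{X×Y}| = 9.


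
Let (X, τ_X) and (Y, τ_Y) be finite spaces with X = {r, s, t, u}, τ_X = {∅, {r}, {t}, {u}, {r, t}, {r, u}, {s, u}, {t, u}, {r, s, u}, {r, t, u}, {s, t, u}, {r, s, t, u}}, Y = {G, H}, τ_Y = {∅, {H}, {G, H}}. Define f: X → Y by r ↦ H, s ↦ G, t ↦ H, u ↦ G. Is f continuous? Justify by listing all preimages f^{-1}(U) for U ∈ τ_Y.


f IS continuous.

Compute f^{-1}(U) for each U ∈ τ_Y:
  U = ∅: f^{-1}(U) = ∅ ∈ τ_X ✓.
  U = {H}: f^{-1}(U) = {r, t} ∈ τ_X ✓.
  U = {G, H}: f^{-1}(U) = {r, s, t, u} ∈ τ_X ✓.
Every preimage lies in τ_X, so f IS continuous.


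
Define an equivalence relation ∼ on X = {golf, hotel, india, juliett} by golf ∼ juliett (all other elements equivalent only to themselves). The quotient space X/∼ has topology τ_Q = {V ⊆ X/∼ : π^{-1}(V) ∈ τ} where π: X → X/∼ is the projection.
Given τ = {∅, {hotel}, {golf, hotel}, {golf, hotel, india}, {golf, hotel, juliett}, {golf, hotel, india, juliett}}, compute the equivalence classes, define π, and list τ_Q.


X/∼ = {[golf=juliett], [hotel], [india]}; |τ_Q| = 4.

Equivalence classes: [golf=juliett], [hotel], [india].
Quotient map π: X → X/∼ sends golf ↦ [golf=juliett], hotel ↦ [hotel], india ↦ [india], juliett ↦ [golf=juliett].
For each subset V ⊆ X/∼, compute π^{-1}(V) ⊆ X and check whether π^{-1}(V) ∈ τ. V is open in τ_Q iff π^{-1}(V) ∈ τ.
  V = {}: π^{-1}(V) = ∅ ∈ τ ✓.
  V = {[golf=juliett]}: π^{-1}(V) = {golf, juliett} ∉ τ ✗.
  V = {[hotel]}: π^{-1}(V) = {hotel} ∈ τ ✓.
  V = {[golf=juliett], [hotel]}: π^{-1}(V) = {golf, hotel, juliett} ∈ τ ✓.
  V = {[india]}: π^{-1}(V) = {india} ∉ τ ✗.
  V = {[golf=juliett], [india]}: π^{-1}(V) = {golf, india, juliett} ∉ τ ✗.
  V = {[hotel], [india]}: π^{-1}(V) = {hotel, india} ∉ τ ✗.
  V = {[golf=juliett], [hotel], [india]}: π^{-1}(V) = {golf, hotel, india, juliett} ∈ τ ✓.
Open sets in the quotient: τ_Q = {{}, {[hotel]}, {[golf=juliett], [hotel]}, {[golf=juliett], [hotel], [india]}} (4 elements).


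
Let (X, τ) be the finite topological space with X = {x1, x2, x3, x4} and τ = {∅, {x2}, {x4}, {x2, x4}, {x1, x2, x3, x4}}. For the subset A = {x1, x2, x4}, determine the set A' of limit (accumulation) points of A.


A' = {x1, x3}

For each x ∈ X, list the open sets U ∈ τ with x ∈ U, then check whether U ∩ (A ∖ {x}) ≠ ∅ for every such U.
  x = x1: opens ∋ x are {x1, x2, x3, x4}; each meets A ∖ {x1}, so x IS a limit point.
  x = x2: open {x2} ∋ x has {x2} ∩ (A ∖ {x2}) = ∅, so x is NOT a limit point.
  x = x3: opens ∋ x are {x1, x2, x3, x4}; each meets A ∖ {x3}, so x IS a limit point.
  x = x4: open {x4} ∋ x has {x4} ∩ (A ∖ {x4}) = ∅, so x is NOT a limit point.
Collecting: A' = {x1, x3}.


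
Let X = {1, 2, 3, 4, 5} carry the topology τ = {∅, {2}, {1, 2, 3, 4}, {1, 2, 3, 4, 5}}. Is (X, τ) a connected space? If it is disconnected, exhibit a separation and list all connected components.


(X, τ) is connected.

Find clopen sets (U ∈ τ with X ∖ U ∈ τ):
  U = ∅, X ∖ U = {1, 2, 3, 4, 5} — both open, so U is clopen.
  U = {1, 2, 3, 4, 5}, X ∖ U = ∅ — both open, so U is clopen.
Only trivial clopens (∅ and X) exist, so (X, τ) is connected.
Compute connected components by grouping points that agree on all clopens:
  component: {1, 2, 3, 4, 5}


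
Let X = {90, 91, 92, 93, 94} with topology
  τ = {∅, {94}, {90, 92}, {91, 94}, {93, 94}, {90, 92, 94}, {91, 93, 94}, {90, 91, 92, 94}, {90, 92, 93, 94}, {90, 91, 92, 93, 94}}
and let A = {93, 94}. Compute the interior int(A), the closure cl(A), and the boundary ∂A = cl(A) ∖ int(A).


int(A) = {93, 94}, cl(A) = {91, 93, 94}, ∂A = {91}.

Closed sets in (X, τ) are complements of opens:
  closed(X, τ) = {∅, {91}, {93}, {90, 92}, {91, 93}, {90, 91, 92}, {90, 92, 93}, {91, 93, 94}, {90, 91, 92, 93}, {90, 91, 92, 93, 94}}.
int(A) = ⋃ {U ∈ τ : U ⊆ A}. Opens contained in A: ∅, {94}, {93, 94}.
Taking the union of these: int(A) = {93, 94}.
cl(A) = ⋂ {C closed : A ⊆ C}. Closed sets containing A: {91, 93, 94}, {90, 91, 92, 93, 94}.
Intersecting these: cl(A) = {91, 93, 94}.
∂A = cl(A) ∖ int(A) = {91, 93, 94} ∖ {93, 94} = {91}.


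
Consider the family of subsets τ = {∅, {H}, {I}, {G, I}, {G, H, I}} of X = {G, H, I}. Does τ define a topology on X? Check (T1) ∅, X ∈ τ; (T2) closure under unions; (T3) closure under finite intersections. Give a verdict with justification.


τ is NOT a topology on X.

Axiom (T1): ∅ ∈ τ? Yes; X ∈ τ? Yes.
Axiom (T2/T3): check pairwise unions and intersections of members of τ.
Counterexample for (T2): {H} ∪ {I} = {H, I} ∉ τ. Therefore τ is NOT a topology.


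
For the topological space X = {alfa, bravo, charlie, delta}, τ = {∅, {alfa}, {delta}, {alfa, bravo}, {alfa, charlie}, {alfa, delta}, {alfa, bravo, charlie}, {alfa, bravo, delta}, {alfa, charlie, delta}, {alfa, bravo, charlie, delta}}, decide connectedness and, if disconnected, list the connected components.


(X, τ) is disconnected; components = [{delta}, {alfa, bravo, charlie}].

Find clopen sets (U ∈ τ with X ∖ U ∈ τ):
  U = ∅, X ∖ U = {alfa, bravo, charlie, delta} — both open, so U is clopen.
  U = {delta}, X ∖ U = {alfa, bravo, charlie} — both open, so U is clopen.
  U = {alfa, bravo, charlie}, X ∖ U = {delta} — both open, so U is clopen.
  U = {alfa, bravo, charlie, delta}, X ∖ U = ∅ — both open, so U is clopen.
Nontrivial clopen(s) exist: e.g. {delta}. So (X, τ) is disconnected.
Compute connected components by grouping points that agree on all clopens:
  component: {delta}
  component: {alfa, bravo, charlie}


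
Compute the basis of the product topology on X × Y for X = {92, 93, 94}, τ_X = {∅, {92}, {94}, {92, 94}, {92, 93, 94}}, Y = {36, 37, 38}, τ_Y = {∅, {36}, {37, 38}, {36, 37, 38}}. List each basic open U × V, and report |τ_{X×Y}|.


Basis B = {∅ × ∅, {92} × {36}, {94} × {36}, {92, 94} × {36}, {92} × {37, 38}, {94} × {37, 38}, {92} × {36, 37, 38}, {92, 93, 94} × {36}, {94} × {36, 37, 38}, {92, 94} × {37, 38}, {92, 94} × {36, 37, 38}, {92, 93, 94} × {37, 38}, {92, 93, 94} × {36, 37, 38}}; |τ_{X×Y}| = 25.

Enumerate products U × V with U ∈ τ_X, V ∈ τ_Y (deduplicated):
  ∅ × ∅ = {} (∅)
  {92} × {36} = {(92,36)}
  {94} × {36} = {(94,36)}
  {92, 94} × {36} = {(92,36), (94,36)}
  {92} × {37, 38} = {(92,37), (92,38)}
  {94} × {37, 38} = {(94,37), (94,38)}
  {92} × {36, 37, 38} = {(92,36), (92,37), (92,38)}
  {92, 93, 94} × {36} = {(92,36), (93,36), (94,36)}
  {94} × {36, 37, 38} = {(94,36), (94,37), (94,38)}
  {92, 94} × {37, 38} = {(92,37), (92,38), (94,37), (94,38)}
  {92, 94} × {36, 37, 38} = {(92,36), (92,37), (92,38), (94,36), (94,37), (94,38)}
  {92, 93, 94} × {37, 38} = {(92,37), (92,38), (93,37), (93,38), (94,37), (94,38)}
  {92, 93, 94} × {36, 37, 38} = {(92,36), (92,37), (92,38), (93,36), (93,37), (93,38), (94,36), (94,37), (94,38)}
These 13 distinct sets form the basis B.
Close under arbitrary unions to get τ_{X×Y}; counting gives |τ_{X×Y}| = 25.


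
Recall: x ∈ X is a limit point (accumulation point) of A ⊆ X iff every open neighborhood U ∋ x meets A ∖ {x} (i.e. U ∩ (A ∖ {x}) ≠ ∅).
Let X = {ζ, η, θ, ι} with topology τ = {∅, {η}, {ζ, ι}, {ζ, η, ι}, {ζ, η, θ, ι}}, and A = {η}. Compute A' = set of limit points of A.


A' = {θ}

For each x ∈ X, list the open sets U ∈ τ with x ∈ U, then check whether U ∩ (A ∖ {x}) ≠ ∅ for every such U.
  x = ζ: open {ζ, ι} ∋ x has {ζ, ι} ∩ (A ∖ {ζ}) = ∅, so x is NOT a limit point.
  x = η: open {η} ∋ x has {η} ∩ (A ∖ {η}) = ∅, so x is NOT a limit point.
  x = θ: opens ∋ x are {ζ, η, θ, ι}; each meets A ∖ {θ}, so x IS a limit point.
  x = ι: open {ζ, ι} ∋ x has {ζ, ι} ∩ (A ∖ {ι}) = ∅, so x is NOT a limit point.
Collecting: A' = {θ}.


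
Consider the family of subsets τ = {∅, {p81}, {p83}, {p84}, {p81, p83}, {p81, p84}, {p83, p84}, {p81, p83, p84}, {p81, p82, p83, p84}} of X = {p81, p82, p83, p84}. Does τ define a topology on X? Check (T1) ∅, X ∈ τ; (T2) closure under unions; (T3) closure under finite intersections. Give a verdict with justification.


τ IS a topology on X.

Axiom (T1): ∅ ∈ τ? Yes; X ∈ τ? Yes.
Axiom (T2/T3): check pairwise unions and intersections of members of τ.
All pairwise intersections and unions checked — each lies in τ. Therefore τ satisfies (T1), (T2), (T3): it IS a topology on X.


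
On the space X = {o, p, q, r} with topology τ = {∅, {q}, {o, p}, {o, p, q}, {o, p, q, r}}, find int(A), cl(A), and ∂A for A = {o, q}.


int(A) = {q}, cl(A) = {o, p, q, r}, ∂A = {o, p, r}.

Closed sets in (X, τ) are complements of opens:
  closed(X, τ) = {∅, {r}, {q, r}, {o, p, r}, {o, p, q, r}}.
int(A) = ⋃ {U ∈ τ : U ⊆ A}. Opens contained in A: ∅, {q}.
Taking the union of these: int(A) = {q}.
cl(A) = ⋂ {C closed : A ⊆ C}. Closed sets containing A: {o, p, q, r}.
Intersecting these: cl(A) = {o, p, q, r}.
∂A = cl(A) ∖ int(A) = {o, p, q, r} ∖ {q} = {o, p, r}.


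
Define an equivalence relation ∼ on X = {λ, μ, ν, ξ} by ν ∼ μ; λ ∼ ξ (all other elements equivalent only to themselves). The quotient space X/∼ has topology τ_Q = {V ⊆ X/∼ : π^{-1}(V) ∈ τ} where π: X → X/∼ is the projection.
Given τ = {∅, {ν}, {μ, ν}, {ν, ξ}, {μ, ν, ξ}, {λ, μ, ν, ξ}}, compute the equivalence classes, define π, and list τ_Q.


X/∼ = {[λ=ξ], [μ=ν]}; |τ_Q| = 3.

Equivalence classes: [λ=ξ], [μ=ν].
Quotient map π: X → X/∼ sends λ ↦ [λ=ξ], μ ↦ [μ=ν], ν ↦ [μ=ν], ξ ↦ [λ=ξ].
For each subset V ⊆ X/∼, compute π^{-1}(V) ⊆ X and check whether π^{-1}(V) ∈ τ. V is open in τ_Q iff π^{-1}(V) ∈ τ.
  V = {}: π^{-1}(V) = ∅ ∈ τ ✓.
  V = {[λ=ξ]}: π^{-1}(V) = {λ, ξ} ∉ τ ✗.
  V = {[μ=ν]}: π^{-1}(V) = {μ, ν} ∈ τ ✓.
  V = {[λ=ξ], [μ=ν]}: π^{-1}(V) = {λ, μ, ν, ξ} ∈ τ ✓.
Open sets in the quotient: τ_Q = {{}, {[μ=ν]}, {[λ=ξ], [μ=ν]}} (3 elements).


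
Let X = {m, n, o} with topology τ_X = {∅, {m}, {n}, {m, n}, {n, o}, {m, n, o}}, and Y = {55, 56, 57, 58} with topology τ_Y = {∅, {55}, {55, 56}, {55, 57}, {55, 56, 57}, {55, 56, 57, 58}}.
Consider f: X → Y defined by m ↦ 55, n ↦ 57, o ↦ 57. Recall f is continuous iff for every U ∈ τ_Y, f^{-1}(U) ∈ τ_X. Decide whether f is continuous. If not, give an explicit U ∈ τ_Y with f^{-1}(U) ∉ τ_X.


f IS continuous.

Compute f^{-1}(U) for each U ∈ τ_Y:
  U = ∅: f^{-1}(U) = ∅ ∈ τ_X ✓.
  U = {55}: f^{-1}(U) = {m} ∈ τ_X ✓.
  U = {55, 56}: f^{-1}(U) = {m} ∈ τ_X ✓.
  U = {55, 57}: f^{-1}(U) = {m, n, o} ∈ τ_X ✓.
  U = {55, 56, 57}: f^{-1}(U) = {m, n, o} ∈ τ_X ✓.
  U = {55, 56, 57, 58}: f^{-1}(U) = {m, n, o} ∈ τ_X ✓.
Every preimage lies in τ_X, so f IS continuous.


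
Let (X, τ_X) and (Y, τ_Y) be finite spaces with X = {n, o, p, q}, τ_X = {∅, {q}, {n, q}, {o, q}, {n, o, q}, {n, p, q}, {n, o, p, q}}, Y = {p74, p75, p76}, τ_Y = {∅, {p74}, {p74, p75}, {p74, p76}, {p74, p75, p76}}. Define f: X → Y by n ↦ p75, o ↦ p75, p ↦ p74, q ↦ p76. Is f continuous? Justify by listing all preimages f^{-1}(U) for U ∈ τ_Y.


f is NOT continuous.

Compute f^{-1}(U) for each U ∈ τ_Y:
  U = ∅: f^{-1}(U) = ∅ ∈ τ_X ✓.
  U = {p74}: f^{-1}(U) = {p} ∉ τ_X ✗.
  U = {p74, p75}: f^{-1}(U) = {n, o, p} ∉ τ_X ✗.
  U = {p74, p76}: f^{-1}(U) = {p, q} ∉ τ_X ✗.
  U = {p74, p75, p76}: f^{-1}(U) = {n, o, p, q} ∈ τ_X ✓.
Found U = {p74} with f^{-1}(U) = {p} not in τ_X. Therefore f is NOT continuous.


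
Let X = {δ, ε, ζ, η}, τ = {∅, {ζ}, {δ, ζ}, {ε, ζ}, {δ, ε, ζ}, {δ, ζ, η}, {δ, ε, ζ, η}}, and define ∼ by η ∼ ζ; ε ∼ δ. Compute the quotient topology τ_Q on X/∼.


X/∼ = {[δ=ε], [ζ=η]}; |τ_Q| = 2.

Equivalence classes: [δ=ε], [ζ=η].
Quotient map π: X → X/∼ sends δ ↦ [δ=ε], ε ↦ [δ=ε], ζ ↦ [ζ=η], η ↦ [ζ=η].
For each subset V ⊆ X/∼, compute π^{-1}(V) ⊆ X and check whether π^{-1}(V) ∈ τ. V is open in τ_Q iff π^{-1}(V) ∈ τ.
  V = {}: π^{-1}(V) = ∅ ∈ τ ✓.
  V = {[δ=ε]}: π^{-1}(V) = {δ, ε} ∉ τ ✗.
  V = {[ζ=η]}: π^{-1}(V) = {ζ, η} ∉ τ ✗.
  V = {[δ=ε], [ζ=η]}: π^{-1}(V) = {δ, ε, ζ, η} ∈ τ ✓.
Open sets in the quotient: τ_Q = {{}, {[δ=ε], [ζ=η]}} (2 elements).


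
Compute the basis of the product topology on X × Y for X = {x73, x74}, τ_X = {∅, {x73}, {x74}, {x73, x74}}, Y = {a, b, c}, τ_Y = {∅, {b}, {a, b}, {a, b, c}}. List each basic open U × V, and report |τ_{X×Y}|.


Basis B = {∅ × ∅, {x73} × {b}, {x74} × {b}, {x73} × {a, b}, {x73, x74} × {b}, {x74} × {a, b}, {x73} × {a, b, c}, {x74} × {a, b, c}, {x73, x74} × {a, b}, {x73, x74} × {a, b, c}}; |τ_{X×Y}| = 16.

Enumerate products U × V with U ∈ τ_X, V ∈ τ_Y (deduplicated):
  ∅ × ∅ = {} (∅)
  {x73} × {b} = {(x73,b)}
  {x74} × {b} = {(x74,b)}
  {x73} × {a, b} = {(x73,a), (x73,b)}
  {x73, x74} × {b} = {(x73,b), (x74,b)}
  {x74} × {a, b} = {(x74,a), (x74,b)}
  {x73} × {a, b, c} = {(x73,a), (x73,b), (x73,c)}
  {x74} × {a, b, c} = {(x74,a), (x74,b), (x74,c)}
  {x73, x74} × {a, b} = {(x73,a), (x73,b), (x74,a), (x74,b)}
  {x73, x74} × {a, b, c} = {(x73,a), (x73,b), (x73,c), (x74,a), (x74,b), (x74,c)}
These 10 distinct sets form the basis B.
Close under arbitrary unions to get τ_{X×Y}; counting gives |τ_{X×Y}| = 16.


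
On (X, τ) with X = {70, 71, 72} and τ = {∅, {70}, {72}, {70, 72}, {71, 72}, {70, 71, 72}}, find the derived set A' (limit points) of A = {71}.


A' = ∅

For each x ∈ X, list the open sets U ∈ τ with x ∈ U, then check whether U ∩ (A ∖ {x}) ≠ ∅ for every such U.
  x = 70: open {70} ∋ x has {70} ∩ (A ∖ {70}) = ∅, so x is NOT a limit point.
  x = 71: open {71, 72} ∋ x has {71, 72} ∩ (A ∖ {71}) = ∅, so x is NOT a limit point.
  x = 72: open {72} ∋ x has {72} ∩ (A ∖ {72}) = ∅, so x is NOT a limit point.
Collecting: A' = ∅.


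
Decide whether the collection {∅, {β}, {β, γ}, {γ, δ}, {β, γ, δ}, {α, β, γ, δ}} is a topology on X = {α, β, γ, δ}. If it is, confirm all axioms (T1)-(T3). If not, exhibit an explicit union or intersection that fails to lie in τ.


τ is NOT a topology on X.

Axiom (T1): ∅ ∈ τ? Yes; X ∈ τ? Yes.
Axiom (T2/T3): check pairwise unions and intersections of members of τ.
Counterexample for (T3): {β, γ} ∩ {γ, δ} = {γ} ∉ τ. Therefore τ is NOT a topology.


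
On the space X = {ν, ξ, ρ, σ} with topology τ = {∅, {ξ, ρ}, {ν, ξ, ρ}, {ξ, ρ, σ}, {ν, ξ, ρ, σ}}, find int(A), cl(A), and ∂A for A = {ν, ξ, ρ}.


int(A) = {ν, ξ, ρ}, cl(A) = {ν, ξ, ρ, σ}, ∂A = {σ}.

Closed sets in (X, τ) are complements of opens:
  closed(X, τ) = {∅, {ν}, {σ}, {ν, σ}, {ν, ξ, ρ, σ}}.
int(A) = ⋃ {U ∈ τ : U ⊆ A}. Opens contained in A: ∅, {ξ, ρ}, {ν, ξ, ρ}.
Taking the union of these: int(A) = {ν, ξ, ρ}.
cl(A) = ⋂ {C closed : A ⊆ C}. Closed sets containing A: {ν, ξ, ρ, σ}.
Intersecting these: cl(A) = {ν, ξ, ρ, σ}.
∂A = cl(A) ∖ int(A) = {ν, ξ, ρ, σ} ∖ {ν, ξ, ρ} = {σ}.


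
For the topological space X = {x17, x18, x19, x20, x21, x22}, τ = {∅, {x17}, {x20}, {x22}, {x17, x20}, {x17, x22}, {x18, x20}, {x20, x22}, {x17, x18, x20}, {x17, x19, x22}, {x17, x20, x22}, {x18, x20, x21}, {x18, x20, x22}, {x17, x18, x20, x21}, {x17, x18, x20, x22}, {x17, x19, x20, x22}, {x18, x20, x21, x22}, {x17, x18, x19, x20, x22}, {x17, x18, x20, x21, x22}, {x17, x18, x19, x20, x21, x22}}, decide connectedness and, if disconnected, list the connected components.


(X, τ) is disconnected; components = [{x17, x19, x22}, {x18, x20, x21}].

Find clopen sets (U ∈ τ with X ∖ U ∈ τ):
  U = ∅, X ∖ U = {x17, x18, x19, x20, x21, x22} — both open, so U is clopen.
  U = {x17, x19, x22}, X ∖ U = {x18, x20, x21} — both open, so U is clopen.
  U = {x18, x20, x21}, X ∖ U = {x17, x19, x22} — both open, so U is clopen.
  U = {x17, x18, x19, x20, x21, x22}, X ∖ U = ∅ — both open, so U is clopen.
Nontrivial clopen(s) exist: e.g. {x17, x19, x22}. So (X, τ) is disconnected.
Compute connected components by grouping points that agree on all clopens:
  component: {x17, x19, x22}
  component: {x18, x20, x21}


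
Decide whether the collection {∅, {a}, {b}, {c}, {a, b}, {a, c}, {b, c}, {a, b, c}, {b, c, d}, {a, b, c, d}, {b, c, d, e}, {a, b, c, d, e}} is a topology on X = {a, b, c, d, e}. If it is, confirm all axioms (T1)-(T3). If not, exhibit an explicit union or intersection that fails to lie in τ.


τ IS a topology on X.

Axiom (T1): ∅ ∈ τ? Yes; X ∈ τ? Yes.
Axiom (T2/T3): check pairwise unions and intersections of members of τ.
All pairwise intersections and unions checked — each lies in τ. Therefore τ satisfies (T1), (T2), (T3): it IS a topology on X.


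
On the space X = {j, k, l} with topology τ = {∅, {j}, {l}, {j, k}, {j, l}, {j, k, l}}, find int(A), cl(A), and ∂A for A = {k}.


int(A) = ∅, cl(A) = {k}, ∂A = {k}.

Closed sets in (X, τ) are complements of opens:
  closed(X, τ) = {∅, {k}, {l}, {j, k}, {k, l}, {j, k, l}}.
int(A) = ⋃ {U ∈ τ : U ⊆ A}. Opens contained in A: ∅.
Taking the union of these: int(A) = ∅.
cl(A) = ⋂ {C closed : A ⊆ C}. Closed sets containing A: {k}, {j, k}, {k, l}, {j, k, l}.
Intersecting these: cl(A) = {k}.
∂A = cl(A) ∖ int(A) = {k} ∖ ∅ = {k}.


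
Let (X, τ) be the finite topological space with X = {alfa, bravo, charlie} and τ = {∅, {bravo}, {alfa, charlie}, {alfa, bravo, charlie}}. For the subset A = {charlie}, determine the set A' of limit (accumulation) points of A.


A' = {alfa}

For each x ∈ X, list the open sets U ∈ τ with x ∈ U, then check whether U ∩ (A ∖ {x}) ≠ ∅ for every such U.
  x = alfa: opens ∋ x are {alfa, charlie}, {alfa, bravo, charlie}; each meets A ∖ {alfa}, so x IS a limit point.
  x = bravo: open {bravo} ∋ x has {bravo} ∩ (A ∖ {bravo}) = ∅, so x is NOT a limit point.
  x = charlie: open {alfa, charlie} ∋ x has {alfa, charlie} ∩ (A ∖ {charlie}) = ∅, so x is NOT a limit point.
Collecting: A' = {alfa}.


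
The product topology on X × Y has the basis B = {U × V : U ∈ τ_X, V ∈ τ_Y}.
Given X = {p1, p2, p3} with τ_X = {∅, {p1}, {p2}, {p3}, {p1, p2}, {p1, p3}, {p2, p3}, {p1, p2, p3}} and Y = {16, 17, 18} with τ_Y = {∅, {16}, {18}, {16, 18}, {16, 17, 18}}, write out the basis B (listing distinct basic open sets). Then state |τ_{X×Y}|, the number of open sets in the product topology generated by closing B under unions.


Basis B = {∅ × ∅, {p1} × {16}, {p1} × {18}, {p2} × {16}, {p2} × {18}, {p3} × {16}, {p3} × {18}, {p1} × {16, 18}, {p1, p2} × {16}, {p1, p3} × {16}, {p1, p2} × {18}, {p1, p3} × {18}, {p2} × {16, 18}, {p2, p3} × {16}, {p2, p3} × {18}, {p3} × {16, 18}, {p1} × {16, 17, 18}, {p1, p2, p3} × {16}, {p1, p2, p3} × {18}, {p2} × {16, 17, 18}, {p3} × {16, 17, 18}, {p1, p2} × {16, 18}, {p1, p3} × {16, 18}, {p2, p3} × {16, 18}, {p1, p2} × {16, 17, 18}, {p1, p3} × {16, 17, 18}, {p1, p2, p3} × {16, 18}, {p2, p3} × {16, 17, 18}, {p1, p2, p3} × {16, 17, 18}}; |τ_{X×Y}| = 125.

Enumerate products U × V with U ∈ τ_X, V ∈ τ_Y (deduplicated):
  ∅ × ∅ = {} (∅)
  {p1} × {16} = {(p1,16)}
  {p1} × {18} = {(p1,18)}
  {p2} × {16} = {(p2,16)}
  {p2} × {18} = {(p2,18)}
  {p3} × {16} = {(p3,16)}
  {p3} × {18} = {(p3,18)}
  {p1} × {16, 18} = {(p1,16), (p1,18)}
  {p1, p2} × {16} = {(p1,16), (p2,16)}
  {p1, p3} × {16} = {(p1,16), (p3,16)}
  {p1, p2} × {18} = {(p1,18), (p2,18)}
  {p1, p3} × {18} = {(p1,18), (p3,18)}
  {p2} × {16, 18} = {(p2,16), (p2,18)}
  {p2, p3} × {16} = {(p2,16), (p3,16)}
  {p2, p3} × {18} = {(p2,18), (p3,18)}
  {p3} × {16, 18} = {(p3,16), (p3,18)}
  {p1} × {16, 17, 18} = {(p1,16), (p1,17), (p1,18)}
  {p1, p2, p3} × {16} = {(p1,16), (p2,16), (p3,16)}
  {p1, p2, p3} × {18} = {(p1,18), (p2,18), (p3,18)}
  {p2} × {16, 17, 18} = {(p2,16), (p2,17), (p2,18)}
  {p3} × {16, 17, 18} = {(p3,16), (p3,17), (p3,18)}
  {p1, p2} × {16, 18} = {(p1,16), (p1,18), (p2,16), (p2,18)}
  {p1, p3} × {16, 18} = {(p1,16), (p1,18), (p3,16), (p3,18)}
  {p2, p3} × {16, 18} = {(p2,16), (p2,18), (p3,16), (p3,18)}
  {p1, p2} × {16, 17, 18} = {(p1,16), (p1,17), (p1,18), (p2,16), (p2,17), (p2,18)}
  {p1, p3} × {16, 17, 18} = {(p1,16), (p1,17), (p1,18), (p3,16), (p3,17), (p3,18)}
  {p1, p2, p3} × {16, 18} = {(p1,16), (p1,18), (p2,16), (p2,18), (p3,16), (p3,18)}
  {p2, p3} × {16, 17, 18} = {(p2,16), (p2,17), (p2,18), (p3,16), (p3,17), (p3,18)}
  {p1, p2, p3} × {16, 17, 18} = {(p1,16), (p1,17), (p1,18), (p2,16), (p2,17), (p2,18), (p3,16), (p3,17), (p3,18)}
These 29 distinct sets form the basis B.
Close under arbitrary unions to get τ_{X×Y}; counting gives |τ_{X×Y}| = 125.


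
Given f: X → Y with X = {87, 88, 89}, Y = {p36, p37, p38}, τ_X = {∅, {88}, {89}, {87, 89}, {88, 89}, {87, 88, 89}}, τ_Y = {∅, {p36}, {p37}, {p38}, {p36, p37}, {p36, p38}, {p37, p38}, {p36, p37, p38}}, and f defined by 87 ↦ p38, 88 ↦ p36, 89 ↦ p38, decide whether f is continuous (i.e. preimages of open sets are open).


f IS continuous.

Compute f^{-1}(U) for each U ∈ τ_Y:
  U = ∅: f^{-1}(U) = ∅ ∈ τ_X ✓.
  U = {p36}: f^{-1}(U) = {88} ∈ τ_X ✓.
  U = {p37}: f^{-1}(U) = ∅ ∈ τ_X ✓.
  U = {p38}: f^{-1}(U) = {87, 89} ∈ τ_X ✓.
  U = {p36, p37}: f^{-1}(U) = {88} ∈ τ_X ✓.
  U = {p36, p38}: f^{-1}(U) = {87, 88, 89} ∈ τ_X ✓.
  U = {p37, p38}: f^{-1}(U) = {87, 89} ∈ τ_X ✓.
  U = {p36, p37, p38}: f^{-1}(U) = {87, 88, 89} ∈ τ_X ✓.
Every preimage lies in τ_X, so f IS continuous.
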